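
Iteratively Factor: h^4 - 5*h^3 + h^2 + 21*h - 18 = (h - 3)*(h^3 - 2*h^2 - 5*h + 6) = (h - 3)*(h - 1)*(h^2 - h - 6) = (h - 3)*(h - 1)*(h + 2)*(h - 3)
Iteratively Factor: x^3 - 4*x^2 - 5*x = (x)*(x^2 - 4*x - 5) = x*(x - 5)*(x + 1)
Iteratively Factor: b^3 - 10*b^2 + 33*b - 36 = (b - 3)*(b^2 - 7*b + 12) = (b - 3)^2*(b - 4)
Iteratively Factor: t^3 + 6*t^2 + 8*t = (t)*(t^2 + 6*t + 8) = t*(t + 2)*(t + 4)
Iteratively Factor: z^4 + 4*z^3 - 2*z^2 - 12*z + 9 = (z + 3)*(z^3 + z^2 - 5*z + 3) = (z - 1)*(z + 3)*(z^2 + 2*z - 3) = (z - 1)^2*(z + 3)*(z + 3)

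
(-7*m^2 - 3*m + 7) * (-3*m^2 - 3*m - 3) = 21*m^4 + 30*m^3 + 9*m^2 - 12*m - 21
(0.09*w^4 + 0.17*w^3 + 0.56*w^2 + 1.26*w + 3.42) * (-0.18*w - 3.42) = -0.0162*w^5 - 0.3384*w^4 - 0.6822*w^3 - 2.142*w^2 - 4.9248*w - 11.6964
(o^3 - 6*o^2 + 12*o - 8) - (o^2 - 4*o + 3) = o^3 - 7*o^2 + 16*o - 11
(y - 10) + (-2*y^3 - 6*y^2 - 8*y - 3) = -2*y^3 - 6*y^2 - 7*y - 13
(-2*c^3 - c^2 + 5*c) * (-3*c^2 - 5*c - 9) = 6*c^5 + 13*c^4 + 8*c^3 - 16*c^2 - 45*c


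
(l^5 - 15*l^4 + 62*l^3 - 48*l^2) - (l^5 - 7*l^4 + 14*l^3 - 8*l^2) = -8*l^4 + 48*l^3 - 40*l^2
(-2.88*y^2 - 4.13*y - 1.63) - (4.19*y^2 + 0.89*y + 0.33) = -7.07*y^2 - 5.02*y - 1.96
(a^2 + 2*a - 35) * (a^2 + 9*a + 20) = a^4 + 11*a^3 + 3*a^2 - 275*a - 700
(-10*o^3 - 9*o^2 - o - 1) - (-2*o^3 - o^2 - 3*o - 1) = -8*o^3 - 8*o^2 + 2*o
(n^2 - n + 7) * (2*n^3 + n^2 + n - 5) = 2*n^5 - n^4 + 14*n^3 + n^2 + 12*n - 35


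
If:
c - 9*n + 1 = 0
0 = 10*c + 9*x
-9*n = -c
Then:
No Solution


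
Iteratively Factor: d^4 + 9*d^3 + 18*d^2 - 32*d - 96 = (d + 4)*(d^3 + 5*d^2 - 2*d - 24) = (d - 2)*(d + 4)*(d^2 + 7*d + 12) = (d - 2)*(d + 4)^2*(d + 3)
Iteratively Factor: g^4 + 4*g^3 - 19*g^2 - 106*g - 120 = (g + 4)*(g^3 - 19*g - 30) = (g + 3)*(g + 4)*(g^2 - 3*g - 10) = (g + 2)*(g + 3)*(g + 4)*(g - 5)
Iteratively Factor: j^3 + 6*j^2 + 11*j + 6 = (j + 2)*(j^2 + 4*j + 3) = (j + 1)*(j + 2)*(j + 3)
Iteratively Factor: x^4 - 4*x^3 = (x)*(x^3 - 4*x^2) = x*(x - 4)*(x^2) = x^2*(x - 4)*(x)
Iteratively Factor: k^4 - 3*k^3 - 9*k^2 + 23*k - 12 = (k - 4)*(k^3 + k^2 - 5*k + 3) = (k - 4)*(k + 3)*(k^2 - 2*k + 1) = (k - 4)*(k - 1)*(k + 3)*(k - 1)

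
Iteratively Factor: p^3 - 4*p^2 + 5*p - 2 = (p - 1)*(p^2 - 3*p + 2) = (p - 1)^2*(p - 2)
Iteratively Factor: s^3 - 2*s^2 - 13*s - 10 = (s + 1)*(s^2 - 3*s - 10) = (s - 5)*(s + 1)*(s + 2)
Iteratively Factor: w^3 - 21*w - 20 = (w + 1)*(w^2 - w - 20) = (w - 5)*(w + 1)*(w + 4)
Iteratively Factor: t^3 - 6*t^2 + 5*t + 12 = (t - 3)*(t^2 - 3*t - 4) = (t - 3)*(t + 1)*(t - 4)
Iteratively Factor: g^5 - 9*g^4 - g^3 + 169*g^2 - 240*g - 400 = (g - 5)*(g^4 - 4*g^3 - 21*g^2 + 64*g + 80) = (g - 5)*(g + 4)*(g^3 - 8*g^2 + 11*g + 20) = (g - 5)*(g - 4)*(g + 4)*(g^2 - 4*g - 5) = (g - 5)*(g - 4)*(g + 1)*(g + 4)*(g - 5)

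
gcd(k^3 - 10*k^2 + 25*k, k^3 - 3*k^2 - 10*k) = k^2 - 5*k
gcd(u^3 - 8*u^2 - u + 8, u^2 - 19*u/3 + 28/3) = 1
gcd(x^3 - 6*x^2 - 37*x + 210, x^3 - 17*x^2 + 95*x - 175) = x^2 - 12*x + 35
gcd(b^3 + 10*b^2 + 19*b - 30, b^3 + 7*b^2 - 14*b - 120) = b^2 + 11*b + 30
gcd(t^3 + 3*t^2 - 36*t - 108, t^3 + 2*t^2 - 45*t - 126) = t^2 + 9*t + 18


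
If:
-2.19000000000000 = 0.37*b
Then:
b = -5.92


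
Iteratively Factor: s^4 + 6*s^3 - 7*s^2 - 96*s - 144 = (s - 4)*(s^3 + 10*s^2 + 33*s + 36) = (s - 4)*(s + 4)*(s^2 + 6*s + 9) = (s - 4)*(s + 3)*(s + 4)*(s + 3)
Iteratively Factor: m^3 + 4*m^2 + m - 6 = (m + 3)*(m^2 + m - 2) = (m - 1)*(m + 3)*(m + 2)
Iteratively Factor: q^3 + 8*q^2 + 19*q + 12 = (q + 1)*(q^2 + 7*q + 12) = (q + 1)*(q + 4)*(q + 3)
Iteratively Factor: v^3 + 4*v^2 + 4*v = (v + 2)*(v^2 + 2*v) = v*(v + 2)*(v + 2)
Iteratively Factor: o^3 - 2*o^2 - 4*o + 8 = (o - 2)*(o^2 - 4) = (o - 2)*(o + 2)*(o - 2)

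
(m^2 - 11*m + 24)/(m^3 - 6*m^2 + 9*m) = (m - 8)/(m*(m - 3))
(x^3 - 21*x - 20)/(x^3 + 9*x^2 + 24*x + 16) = (x - 5)/(x + 4)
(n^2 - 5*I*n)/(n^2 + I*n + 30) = n/(n + 6*I)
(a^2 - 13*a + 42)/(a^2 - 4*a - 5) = (-a^2 + 13*a - 42)/(-a^2 + 4*a + 5)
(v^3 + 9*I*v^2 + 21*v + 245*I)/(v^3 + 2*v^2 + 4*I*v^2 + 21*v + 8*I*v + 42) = (v^2 + 2*I*v + 35)/(v^2 + v*(2 - 3*I) - 6*I)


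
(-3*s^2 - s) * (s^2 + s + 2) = -3*s^4 - 4*s^3 - 7*s^2 - 2*s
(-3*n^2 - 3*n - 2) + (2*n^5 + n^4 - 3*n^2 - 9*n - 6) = 2*n^5 + n^4 - 6*n^2 - 12*n - 8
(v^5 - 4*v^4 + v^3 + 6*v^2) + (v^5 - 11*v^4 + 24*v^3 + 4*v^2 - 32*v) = 2*v^5 - 15*v^4 + 25*v^3 + 10*v^2 - 32*v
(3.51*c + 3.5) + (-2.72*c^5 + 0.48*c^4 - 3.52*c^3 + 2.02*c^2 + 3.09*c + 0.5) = -2.72*c^5 + 0.48*c^4 - 3.52*c^3 + 2.02*c^2 + 6.6*c + 4.0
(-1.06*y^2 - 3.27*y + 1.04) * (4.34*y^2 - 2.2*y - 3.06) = -4.6004*y^4 - 11.8598*y^3 + 14.9512*y^2 + 7.7182*y - 3.1824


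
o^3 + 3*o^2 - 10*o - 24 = (o - 3)*(o + 2)*(o + 4)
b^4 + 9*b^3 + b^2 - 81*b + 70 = (b - 2)*(b - 1)*(b + 5)*(b + 7)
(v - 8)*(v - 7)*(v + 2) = v^3 - 13*v^2 + 26*v + 112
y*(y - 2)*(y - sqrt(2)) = y^3 - 2*y^2 - sqrt(2)*y^2 + 2*sqrt(2)*y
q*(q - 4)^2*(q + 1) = q^4 - 7*q^3 + 8*q^2 + 16*q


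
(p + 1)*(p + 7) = p^2 + 8*p + 7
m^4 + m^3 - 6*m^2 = m^2*(m - 2)*(m + 3)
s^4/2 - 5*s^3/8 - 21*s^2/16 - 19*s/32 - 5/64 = (s/2 + 1/4)*(s - 5/2)*(s + 1/4)*(s + 1/2)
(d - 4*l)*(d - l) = d^2 - 5*d*l + 4*l^2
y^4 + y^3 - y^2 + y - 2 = (y - 1)*(y + 2)*(y - I)*(y + I)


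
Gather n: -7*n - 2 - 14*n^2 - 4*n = -14*n^2 - 11*n - 2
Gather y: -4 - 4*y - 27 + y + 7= -3*y - 24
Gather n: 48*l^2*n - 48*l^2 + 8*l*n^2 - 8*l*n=-48*l^2 + 8*l*n^2 + n*(48*l^2 - 8*l)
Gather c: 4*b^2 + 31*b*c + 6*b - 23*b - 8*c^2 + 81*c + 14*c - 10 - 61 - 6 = 4*b^2 - 17*b - 8*c^2 + c*(31*b + 95) - 77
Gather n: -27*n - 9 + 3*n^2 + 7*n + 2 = 3*n^2 - 20*n - 7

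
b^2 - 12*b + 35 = (b - 7)*(b - 5)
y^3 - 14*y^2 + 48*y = y*(y - 8)*(y - 6)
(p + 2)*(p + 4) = p^2 + 6*p + 8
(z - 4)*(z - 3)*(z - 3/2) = z^3 - 17*z^2/2 + 45*z/2 - 18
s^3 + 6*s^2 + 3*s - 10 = (s - 1)*(s + 2)*(s + 5)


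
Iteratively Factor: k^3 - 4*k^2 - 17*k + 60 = (k - 5)*(k^2 + k - 12) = (k - 5)*(k - 3)*(k + 4)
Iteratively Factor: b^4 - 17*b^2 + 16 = (b - 1)*(b^3 + b^2 - 16*b - 16) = (b - 1)*(b + 4)*(b^2 - 3*b - 4) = (b - 1)*(b + 1)*(b + 4)*(b - 4)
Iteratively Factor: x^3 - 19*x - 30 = (x - 5)*(x^2 + 5*x + 6) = (x - 5)*(x + 2)*(x + 3)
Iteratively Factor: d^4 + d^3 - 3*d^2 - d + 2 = (d + 2)*(d^3 - d^2 - d + 1) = (d - 1)*(d + 2)*(d^2 - 1) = (d - 1)*(d + 1)*(d + 2)*(d - 1)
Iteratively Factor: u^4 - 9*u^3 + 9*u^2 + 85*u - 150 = (u - 5)*(u^3 - 4*u^2 - 11*u + 30) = (u - 5)*(u + 3)*(u^2 - 7*u + 10) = (u - 5)^2*(u + 3)*(u - 2)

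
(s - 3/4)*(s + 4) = s^2 + 13*s/4 - 3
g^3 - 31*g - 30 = (g - 6)*(g + 1)*(g + 5)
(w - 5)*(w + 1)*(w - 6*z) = w^3 - 6*w^2*z - 4*w^2 + 24*w*z - 5*w + 30*z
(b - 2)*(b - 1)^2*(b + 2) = b^4 - 2*b^3 - 3*b^2 + 8*b - 4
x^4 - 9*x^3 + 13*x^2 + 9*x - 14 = (x - 7)*(x - 2)*(x - 1)*(x + 1)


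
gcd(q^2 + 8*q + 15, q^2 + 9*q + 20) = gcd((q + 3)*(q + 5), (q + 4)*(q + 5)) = q + 5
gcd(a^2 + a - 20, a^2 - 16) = a - 4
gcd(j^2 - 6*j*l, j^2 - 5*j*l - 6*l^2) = j - 6*l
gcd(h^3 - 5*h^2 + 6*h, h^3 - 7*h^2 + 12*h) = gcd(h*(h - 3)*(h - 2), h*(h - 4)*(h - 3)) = h^2 - 3*h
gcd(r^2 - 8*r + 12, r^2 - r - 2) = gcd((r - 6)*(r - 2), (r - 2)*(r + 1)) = r - 2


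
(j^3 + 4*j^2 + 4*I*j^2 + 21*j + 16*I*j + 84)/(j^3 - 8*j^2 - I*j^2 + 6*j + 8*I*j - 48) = (j^2 + j*(4 + 7*I) + 28*I)/(j^2 + 2*j*(-4 + I) - 16*I)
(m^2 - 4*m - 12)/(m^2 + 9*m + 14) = (m - 6)/(m + 7)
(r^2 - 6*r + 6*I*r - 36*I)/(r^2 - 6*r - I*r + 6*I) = (r + 6*I)/(r - I)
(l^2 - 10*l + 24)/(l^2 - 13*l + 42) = (l - 4)/(l - 7)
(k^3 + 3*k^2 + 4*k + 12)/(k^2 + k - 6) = (k^2 + 4)/(k - 2)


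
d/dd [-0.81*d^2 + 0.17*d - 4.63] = 0.17 - 1.62*d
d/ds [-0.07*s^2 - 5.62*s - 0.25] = -0.14*s - 5.62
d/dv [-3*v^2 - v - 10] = -6*v - 1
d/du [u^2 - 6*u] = 2*u - 6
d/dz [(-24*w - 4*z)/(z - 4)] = 8*(3*w + 2)/(z^2 - 8*z + 16)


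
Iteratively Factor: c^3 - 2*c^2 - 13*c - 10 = (c + 1)*(c^2 - 3*c - 10) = (c + 1)*(c + 2)*(c - 5)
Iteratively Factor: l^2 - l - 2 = (l - 2)*(l + 1)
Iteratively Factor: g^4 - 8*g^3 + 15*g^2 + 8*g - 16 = (g - 1)*(g^3 - 7*g^2 + 8*g + 16) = (g - 4)*(g - 1)*(g^2 - 3*g - 4) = (g - 4)^2*(g - 1)*(g + 1)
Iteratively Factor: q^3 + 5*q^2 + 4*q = (q + 4)*(q^2 + q) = (q + 1)*(q + 4)*(q)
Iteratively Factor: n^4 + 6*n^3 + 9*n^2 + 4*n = (n + 1)*(n^3 + 5*n^2 + 4*n) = n*(n + 1)*(n^2 + 5*n + 4) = n*(n + 1)*(n + 4)*(n + 1)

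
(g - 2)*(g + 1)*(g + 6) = g^3 + 5*g^2 - 8*g - 12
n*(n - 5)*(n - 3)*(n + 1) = n^4 - 7*n^3 + 7*n^2 + 15*n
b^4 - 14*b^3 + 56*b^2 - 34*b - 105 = (b - 7)*(b - 5)*(b - 3)*(b + 1)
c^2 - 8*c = c*(c - 8)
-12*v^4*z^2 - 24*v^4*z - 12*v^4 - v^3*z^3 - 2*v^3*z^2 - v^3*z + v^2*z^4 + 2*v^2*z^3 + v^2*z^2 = (-4*v + z)*(3*v + z)*(v*z + v)^2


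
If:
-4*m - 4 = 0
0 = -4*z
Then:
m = -1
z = 0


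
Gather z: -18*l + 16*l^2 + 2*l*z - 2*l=16*l^2 + 2*l*z - 20*l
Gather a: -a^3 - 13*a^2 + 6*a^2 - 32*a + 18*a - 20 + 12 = -a^3 - 7*a^2 - 14*a - 8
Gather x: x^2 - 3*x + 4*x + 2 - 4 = x^2 + x - 2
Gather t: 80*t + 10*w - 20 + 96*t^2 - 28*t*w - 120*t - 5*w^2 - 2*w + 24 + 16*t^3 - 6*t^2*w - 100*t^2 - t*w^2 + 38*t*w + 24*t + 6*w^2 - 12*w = 16*t^3 + t^2*(-6*w - 4) + t*(-w^2 + 10*w - 16) + w^2 - 4*w + 4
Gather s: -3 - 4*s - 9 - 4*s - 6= -8*s - 18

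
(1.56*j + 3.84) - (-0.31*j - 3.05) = 1.87*j + 6.89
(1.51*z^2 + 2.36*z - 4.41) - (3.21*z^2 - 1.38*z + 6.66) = -1.7*z^2 + 3.74*z - 11.07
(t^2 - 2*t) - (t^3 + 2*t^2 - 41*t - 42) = -t^3 - t^2 + 39*t + 42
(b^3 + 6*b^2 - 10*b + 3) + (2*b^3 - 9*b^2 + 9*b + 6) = 3*b^3 - 3*b^2 - b + 9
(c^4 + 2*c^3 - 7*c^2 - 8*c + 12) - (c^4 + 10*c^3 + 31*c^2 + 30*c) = -8*c^3 - 38*c^2 - 38*c + 12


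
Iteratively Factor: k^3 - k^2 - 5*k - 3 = (k - 3)*(k^2 + 2*k + 1) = (k - 3)*(k + 1)*(k + 1)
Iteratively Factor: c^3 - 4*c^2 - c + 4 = (c + 1)*(c^2 - 5*c + 4) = (c - 4)*(c + 1)*(c - 1)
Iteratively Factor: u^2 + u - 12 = (u - 3)*(u + 4)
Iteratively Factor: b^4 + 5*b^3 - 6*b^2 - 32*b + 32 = (b + 4)*(b^3 + b^2 - 10*b + 8) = (b - 1)*(b + 4)*(b^2 + 2*b - 8) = (b - 2)*(b - 1)*(b + 4)*(b + 4)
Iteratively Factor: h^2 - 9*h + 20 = (h - 5)*(h - 4)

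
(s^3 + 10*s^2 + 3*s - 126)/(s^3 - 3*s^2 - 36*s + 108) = (s + 7)/(s - 6)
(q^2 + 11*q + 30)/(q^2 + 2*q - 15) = (q + 6)/(q - 3)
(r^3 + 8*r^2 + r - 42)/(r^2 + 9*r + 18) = (r^2 + 5*r - 14)/(r + 6)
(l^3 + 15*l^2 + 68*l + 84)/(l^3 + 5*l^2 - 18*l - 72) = (l^2 + 9*l + 14)/(l^2 - l - 12)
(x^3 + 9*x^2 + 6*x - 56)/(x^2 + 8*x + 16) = (x^2 + 5*x - 14)/(x + 4)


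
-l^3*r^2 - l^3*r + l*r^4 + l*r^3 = r*(-l + r)*(l + r)*(l*r + l)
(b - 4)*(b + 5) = b^2 + b - 20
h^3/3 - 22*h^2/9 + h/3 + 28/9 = (h/3 + 1/3)*(h - 7)*(h - 4/3)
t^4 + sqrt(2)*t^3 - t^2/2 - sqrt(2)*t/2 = t*(t - sqrt(2)/2)*(t + sqrt(2)/2)*(t + sqrt(2))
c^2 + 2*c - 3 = (c - 1)*(c + 3)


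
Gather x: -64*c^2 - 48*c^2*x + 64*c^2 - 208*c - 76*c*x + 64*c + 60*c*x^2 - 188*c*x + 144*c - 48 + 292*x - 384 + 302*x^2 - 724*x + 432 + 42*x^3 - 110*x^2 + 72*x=42*x^3 + x^2*(60*c + 192) + x*(-48*c^2 - 264*c - 360)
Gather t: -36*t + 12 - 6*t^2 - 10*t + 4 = -6*t^2 - 46*t + 16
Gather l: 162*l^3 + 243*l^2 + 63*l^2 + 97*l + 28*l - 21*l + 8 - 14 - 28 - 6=162*l^3 + 306*l^2 + 104*l - 40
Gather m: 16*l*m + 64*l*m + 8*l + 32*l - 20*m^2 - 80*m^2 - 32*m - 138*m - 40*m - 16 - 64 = 40*l - 100*m^2 + m*(80*l - 210) - 80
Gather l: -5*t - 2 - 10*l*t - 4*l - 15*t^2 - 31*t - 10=l*(-10*t - 4) - 15*t^2 - 36*t - 12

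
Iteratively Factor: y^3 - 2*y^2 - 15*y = (y + 3)*(y^2 - 5*y) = y*(y + 3)*(y - 5)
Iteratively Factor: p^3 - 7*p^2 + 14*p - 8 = (p - 4)*(p^2 - 3*p + 2) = (p - 4)*(p - 2)*(p - 1)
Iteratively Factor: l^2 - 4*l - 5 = (l - 5)*(l + 1)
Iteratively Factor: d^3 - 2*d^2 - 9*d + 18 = (d - 2)*(d^2 - 9) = (d - 2)*(d + 3)*(d - 3)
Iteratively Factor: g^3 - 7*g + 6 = (g + 3)*(g^2 - 3*g + 2) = (g - 2)*(g + 3)*(g - 1)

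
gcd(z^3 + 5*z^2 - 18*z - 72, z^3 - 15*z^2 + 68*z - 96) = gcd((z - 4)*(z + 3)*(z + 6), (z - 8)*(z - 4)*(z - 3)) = z - 4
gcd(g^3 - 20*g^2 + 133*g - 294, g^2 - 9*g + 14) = g - 7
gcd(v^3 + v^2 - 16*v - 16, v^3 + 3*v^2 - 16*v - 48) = v^2 - 16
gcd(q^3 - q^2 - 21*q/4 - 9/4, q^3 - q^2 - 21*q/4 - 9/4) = q^3 - q^2 - 21*q/4 - 9/4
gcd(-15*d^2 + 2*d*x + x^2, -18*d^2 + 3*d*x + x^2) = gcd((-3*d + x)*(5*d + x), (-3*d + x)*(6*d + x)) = -3*d + x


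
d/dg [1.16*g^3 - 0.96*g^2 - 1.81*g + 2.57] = 3.48*g^2 - 1.92*g - 1.81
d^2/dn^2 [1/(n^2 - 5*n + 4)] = 2*(-n^2 + 5*n + (2*n - 5)^2 - 4)/(n^2 - 5*n + 4)^3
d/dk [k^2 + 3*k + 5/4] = 2*k + 3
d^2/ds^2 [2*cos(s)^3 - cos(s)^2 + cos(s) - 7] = -5*cos(s)/2 + 2*cos(2*s) - 9*cos(3*s)/2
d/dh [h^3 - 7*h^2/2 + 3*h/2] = 3*h^2 - 7*h + 3/2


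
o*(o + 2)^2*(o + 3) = o^4 + 7*o^3 + 16*o^2 + 12*o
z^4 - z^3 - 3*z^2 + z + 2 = (z - 2)*(z - 1)*(z + 1)^2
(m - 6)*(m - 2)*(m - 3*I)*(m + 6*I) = m^4 - 8*m^3 + 3*I*m^3 + 30*m^2 - 24*I*m^2 - 144*m + 36*I*m + 216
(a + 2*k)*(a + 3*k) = a^2 + 5*a*k + 6*k^2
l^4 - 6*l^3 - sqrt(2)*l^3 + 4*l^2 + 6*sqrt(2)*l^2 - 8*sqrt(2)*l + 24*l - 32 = (l - 4)*(l - 2)*(l - 2*sqrt(2))*(l + sqrt(2))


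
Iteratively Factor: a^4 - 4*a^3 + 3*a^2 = (a - 3)*(a^3 - a^2) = (a - 3)*(a - 1)*(a^2) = a*(a - 3)*(a - 1)*(a)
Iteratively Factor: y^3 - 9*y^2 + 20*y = (y - 5)*(y^2 - 4*y) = (y - 5)*(y - 4)*(y)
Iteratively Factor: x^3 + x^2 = (x + 1)*(x^2) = x*(x + 1)*(x)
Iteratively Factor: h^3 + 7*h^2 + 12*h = (h + 3)*(h^2 + 4*h) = h*(h + 3)*(h + 4)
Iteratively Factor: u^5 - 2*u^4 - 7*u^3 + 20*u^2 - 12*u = (u)*(u^4 - 2*u^3 - 7*u^2 + 20*u - 12) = u*(u - 2)*(u^3 - 7*u + 6) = u*(u - 2)*(u + 3)*(u^2 - 3*u + 2) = u*(u - 2)*(u - 1)*(u + 3)*(u - 2)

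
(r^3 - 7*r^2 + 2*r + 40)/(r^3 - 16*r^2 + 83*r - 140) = (r + 2)/(r - 7)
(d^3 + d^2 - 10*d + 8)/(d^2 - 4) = (d^2 + 3*d - 4)/(d + 2)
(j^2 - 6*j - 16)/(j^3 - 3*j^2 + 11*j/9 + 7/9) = 9*(j^2 - 6*j - 16)/(9*j^3 - 27*j^2 + 11*j + 7)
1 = 1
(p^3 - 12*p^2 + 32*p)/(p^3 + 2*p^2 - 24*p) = (p - 8)/(p + 6)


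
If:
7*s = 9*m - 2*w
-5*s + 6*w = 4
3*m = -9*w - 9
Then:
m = -240/187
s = -278/187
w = -107/187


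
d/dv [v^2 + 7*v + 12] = 2*v + 7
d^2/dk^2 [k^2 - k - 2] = 2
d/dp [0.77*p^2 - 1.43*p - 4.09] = 1.54*p - 1.43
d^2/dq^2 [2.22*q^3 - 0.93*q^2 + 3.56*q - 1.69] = 13.32*q - 1.86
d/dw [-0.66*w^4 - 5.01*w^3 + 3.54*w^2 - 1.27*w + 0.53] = -2.64*w^3 - 15.03*w^2 + 7.08*w - 1.27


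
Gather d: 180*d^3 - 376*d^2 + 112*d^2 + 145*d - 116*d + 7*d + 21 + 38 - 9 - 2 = 180*d^3 - 264*d^2 + 36*d + 48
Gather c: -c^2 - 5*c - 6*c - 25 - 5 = -c^2 - 11*c - 30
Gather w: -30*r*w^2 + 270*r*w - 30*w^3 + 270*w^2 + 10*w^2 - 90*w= -30*w^3 + w^2*(280 - 30*r) + w*(270*r - 90)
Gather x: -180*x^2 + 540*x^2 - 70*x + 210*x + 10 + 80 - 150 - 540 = 360*x^2 + 140*x - 600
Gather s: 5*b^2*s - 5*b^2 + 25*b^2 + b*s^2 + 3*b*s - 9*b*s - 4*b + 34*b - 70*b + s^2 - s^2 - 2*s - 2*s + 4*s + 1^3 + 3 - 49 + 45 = 20*b^2 + b*s^2 - 40*b + s*(5*b^2 - 6*b)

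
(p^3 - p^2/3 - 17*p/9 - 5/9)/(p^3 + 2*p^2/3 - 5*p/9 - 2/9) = (3*p - 5)/(3*p - 2)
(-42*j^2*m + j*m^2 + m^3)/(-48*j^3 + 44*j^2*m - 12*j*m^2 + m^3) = m*(7*j + m)/(8*j^2 - 6*j*m + m^2)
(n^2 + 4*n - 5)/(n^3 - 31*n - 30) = (n - 1)/(n^2 - 5*n - 6)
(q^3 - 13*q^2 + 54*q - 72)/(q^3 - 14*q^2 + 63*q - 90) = (q - 4)/(q - 5)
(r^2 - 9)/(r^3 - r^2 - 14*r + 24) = (r + 3)/(r^2 + 2*r - 8)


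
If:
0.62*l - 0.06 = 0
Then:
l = 0.10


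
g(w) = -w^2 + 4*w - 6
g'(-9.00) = 22.00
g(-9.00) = -123.00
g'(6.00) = -8.00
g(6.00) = -18.00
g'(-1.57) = 7.14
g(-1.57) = -14.74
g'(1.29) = 1.42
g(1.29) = -2.50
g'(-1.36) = 6.72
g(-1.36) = -13.29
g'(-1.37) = 6.74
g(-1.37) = -13.36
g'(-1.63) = 7.26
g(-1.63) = -15.18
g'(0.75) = 2.50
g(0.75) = -3.56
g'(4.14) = -4.28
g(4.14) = -6.58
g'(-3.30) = 10.60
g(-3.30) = -30.09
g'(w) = 4 - 2*w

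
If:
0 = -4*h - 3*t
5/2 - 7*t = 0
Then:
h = -15/56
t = 5/14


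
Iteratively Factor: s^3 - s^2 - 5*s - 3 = (s + 1)*(s^2 - 2*s - 3) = (s + 1)^2*(s - 3)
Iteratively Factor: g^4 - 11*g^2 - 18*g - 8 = (g + 2)*(g^3 - 2*g^2 - 7*g - 4) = (g + 1)*(g + 2)*(g^2 - 3*g - 4) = (g + 1)^2*(g + 2)*(g - 4)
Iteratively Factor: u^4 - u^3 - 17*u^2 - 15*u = (u + 1)*(u^3 - 2*u^2 - 15*u) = (u - 5)*(u + 1)*(u^2 + 3*u) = (u - 5)*(u + 1)*(u + 3)*(u)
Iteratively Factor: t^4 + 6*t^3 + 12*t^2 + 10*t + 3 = (t + 1)*(t^3 + 5*t^2 + 7*t + 3) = (t + 1)^2*(t^2 + 4*t + 3) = (t + 1)^3*(t + 3)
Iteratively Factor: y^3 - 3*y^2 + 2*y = (y - 1)*(y^2 - 2*y) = (y - 2)*(y - 1)*(y)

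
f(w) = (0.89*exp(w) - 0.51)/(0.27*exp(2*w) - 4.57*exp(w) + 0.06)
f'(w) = (0.89*exp(w) - 0.51)*(-0.54*exp(2*w) + 4.57*exp(w))/(0.27*exp(2*w) - 4.57*exp(w) + 0.06)^2 + 0.89*exp(w)/(0.27*exp(2*w) - 4.57*exp(w) + 0.06)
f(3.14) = 0.52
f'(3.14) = -1.93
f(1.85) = -0.28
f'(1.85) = -0.20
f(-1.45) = 0.30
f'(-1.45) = -0.53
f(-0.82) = 0.06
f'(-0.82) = -0.27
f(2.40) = -0.53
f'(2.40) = -1.02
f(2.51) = -0.68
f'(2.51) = -1.86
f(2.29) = -0.44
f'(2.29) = -0.65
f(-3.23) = 3.94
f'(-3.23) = -6.19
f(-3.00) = 2.79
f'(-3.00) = -4.05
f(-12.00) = -8.50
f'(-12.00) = 0.00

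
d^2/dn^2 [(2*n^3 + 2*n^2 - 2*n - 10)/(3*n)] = 4/3 - 20/(3*n^3)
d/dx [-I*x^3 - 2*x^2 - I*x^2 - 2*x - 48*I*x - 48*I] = -3*I*x^2 - 2*x*(2 + I) - 2 - 48*I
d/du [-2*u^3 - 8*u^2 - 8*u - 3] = -6*u^2 - 16*u - 8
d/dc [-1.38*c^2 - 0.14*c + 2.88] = -2.76*c - 0.14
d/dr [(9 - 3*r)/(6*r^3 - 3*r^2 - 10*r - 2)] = 3*(12*r^3 - 57*r^2 + 18*r + 32)/(36*r^6 - 36*r^5 - 111*r^4 + 36*r^3 + 112*r^2 + 40*r + 4)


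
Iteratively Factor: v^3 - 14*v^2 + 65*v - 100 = (v - 5)*(v^2 - 9*v + 20) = (v - 5)^2*(v - 4)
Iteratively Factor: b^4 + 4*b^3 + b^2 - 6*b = (b)*(b^3 + 4*b^2 + b - 6) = b*(b + 2)*(b^2 + 2*b - 3) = b*(b + 2)*(b + 3)*(b - 1)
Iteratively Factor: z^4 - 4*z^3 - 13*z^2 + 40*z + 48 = (z - 4)*(z^3 - 13*z - 12) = (z - 4)*(z + 1)*(z^2 - z - 12) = (z - 4)*(z + 1)*(z + 3)*(z - 4)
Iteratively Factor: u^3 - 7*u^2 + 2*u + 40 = (u - 5)*(u^2 - 2*u - 8) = (u - 5)*(u - 4)*(u + 2)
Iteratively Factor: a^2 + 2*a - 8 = (a - 2)*(a + 4)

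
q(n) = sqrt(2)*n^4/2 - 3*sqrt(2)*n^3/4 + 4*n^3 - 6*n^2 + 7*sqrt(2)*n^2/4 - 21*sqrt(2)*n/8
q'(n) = 2*sqrt(2)*n^3 - 9*sqrt(2)*n^2/4 + 12*n^2 - 12*n + 7*sqrt(2)*n/2 - 21*sqrt(2)/8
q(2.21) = 23.17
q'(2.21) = 54.30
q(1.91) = 9.94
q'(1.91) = 34.70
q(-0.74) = -0.16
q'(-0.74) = 5.19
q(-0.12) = 0.39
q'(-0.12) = -2.74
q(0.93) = -3.61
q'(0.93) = -0.37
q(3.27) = 133.79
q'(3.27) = 166.42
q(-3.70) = -50.89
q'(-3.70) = -0.18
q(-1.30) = -5.57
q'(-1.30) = 14.14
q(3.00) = 93.77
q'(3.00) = 130.87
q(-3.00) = -42.68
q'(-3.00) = 20.43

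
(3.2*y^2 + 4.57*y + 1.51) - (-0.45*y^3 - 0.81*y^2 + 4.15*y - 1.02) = 0.45*y^3 + 4.01*y^2 + 0.42*y + 2.53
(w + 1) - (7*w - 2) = 3 - 6*w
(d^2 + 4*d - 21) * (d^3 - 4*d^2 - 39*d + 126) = d^5 - 76*d^3 + 54*d^2 + 1323*d - 2646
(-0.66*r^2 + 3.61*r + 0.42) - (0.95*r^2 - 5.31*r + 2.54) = -1.61*r^2 + 8.92*r - 2.12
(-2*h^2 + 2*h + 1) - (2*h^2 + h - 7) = -4*h^2 + h + 8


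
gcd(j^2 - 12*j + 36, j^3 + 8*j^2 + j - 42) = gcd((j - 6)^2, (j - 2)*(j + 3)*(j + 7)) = 1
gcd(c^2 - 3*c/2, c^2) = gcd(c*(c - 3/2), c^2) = c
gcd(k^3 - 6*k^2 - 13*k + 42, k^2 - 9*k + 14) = k^2 - 9*k + 14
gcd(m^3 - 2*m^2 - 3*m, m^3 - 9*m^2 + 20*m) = m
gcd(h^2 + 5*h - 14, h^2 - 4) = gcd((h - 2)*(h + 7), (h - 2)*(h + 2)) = h - 2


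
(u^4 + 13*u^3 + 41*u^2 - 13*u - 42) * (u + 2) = u^5 + 15*u^4 + 67*u^3 + 69*u^2 - 68*u - 84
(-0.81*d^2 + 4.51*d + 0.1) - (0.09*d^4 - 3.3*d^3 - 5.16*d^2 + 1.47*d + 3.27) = -0.09*d^4 + 3.3*d^3 + 4.35*d^2 + 3.04*d - 3.17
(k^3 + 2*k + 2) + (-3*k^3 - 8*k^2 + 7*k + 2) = -2*k^3 - 8*k^2 + 9*k + 4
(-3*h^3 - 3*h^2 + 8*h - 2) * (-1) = 3*h^3 + 3*h^2 - 8*h + 2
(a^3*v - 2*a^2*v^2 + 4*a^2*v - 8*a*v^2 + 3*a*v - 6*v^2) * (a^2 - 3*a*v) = a^5*v - 5*a^4*v^2 + 4*a^4*v + 6*a^3*v^3 - 20*a^3*v^2 + 3*a^3*v + 24*a^2*v^3 - 15*a^2*v^2 + 18*a*v^3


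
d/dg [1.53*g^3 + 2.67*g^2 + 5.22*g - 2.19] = 4.59*g^2 + 5.34*g + 5.22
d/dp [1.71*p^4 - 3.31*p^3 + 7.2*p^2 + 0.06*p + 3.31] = 6.84*p^3 - 9.93*p^2 + 14.4*p + 0.06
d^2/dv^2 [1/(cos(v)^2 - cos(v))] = (-(1 - cos(2*v))^2 - 15*cos(v)/4 - 3*cos(2*v)/2 + 3*cos(3*v)/4 + 9/2)/((cos(v) - 1)^3*cos(v)^3)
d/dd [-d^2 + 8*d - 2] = 8 - 2*d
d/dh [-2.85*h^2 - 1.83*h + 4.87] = -5.7*h - 1.83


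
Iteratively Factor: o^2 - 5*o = (o - 5)*(o)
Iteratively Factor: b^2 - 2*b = (b - 2)*(b)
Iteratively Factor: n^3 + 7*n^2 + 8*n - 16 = (n - 1)*(n^2 + 8*n + 16) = (n - 1)*(n + 4)*(n + 4)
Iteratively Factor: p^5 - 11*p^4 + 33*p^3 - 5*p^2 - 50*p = (p - 5)*(p^4 - 6*p^3 + 3*p^2 + 10*p) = (p - 5)*(p - 2)*(p^3 - 4*p^2 - 5*p) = (p - 5)*(p - 2)*(p + 1)*(p^2 - 5*p) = (p - 5)^2*(p - 2)*(p + 1)*(p)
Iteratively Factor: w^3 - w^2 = (w)*(w^2 - w) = w*(w - 1)*(w)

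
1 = 1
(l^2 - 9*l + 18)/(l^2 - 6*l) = (l - 3)/l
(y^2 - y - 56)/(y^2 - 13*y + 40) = (y + 7)/(y - 5)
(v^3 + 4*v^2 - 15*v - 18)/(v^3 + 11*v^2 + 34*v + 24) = (v - 3)/(v + 4)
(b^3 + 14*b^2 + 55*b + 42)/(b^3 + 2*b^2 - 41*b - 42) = (b + 6)/(b - 6)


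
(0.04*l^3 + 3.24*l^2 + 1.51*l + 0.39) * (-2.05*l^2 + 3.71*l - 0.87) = -0.082*l^5 - 6.4936*l^4 + 8.8901*l^3 + 1.9838*l^2 + 0.1332*l - 0.3393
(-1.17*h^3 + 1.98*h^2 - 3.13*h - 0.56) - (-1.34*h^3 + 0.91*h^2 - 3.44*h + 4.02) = 0.17*h^3 + 1.07*h^2 + 0.31*h - 4.58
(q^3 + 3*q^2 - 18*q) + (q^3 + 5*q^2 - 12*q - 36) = 2*q^3 + 8*q^2 - 30*q - 36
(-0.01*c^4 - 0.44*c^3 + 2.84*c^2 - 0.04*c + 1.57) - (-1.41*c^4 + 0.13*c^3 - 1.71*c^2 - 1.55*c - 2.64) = 1.4*c^4 - 0.57*c^3 + 4.55*c^2 + 1.51*c + 4.21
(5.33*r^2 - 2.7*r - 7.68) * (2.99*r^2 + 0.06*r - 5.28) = 15.9367*r^4 - 7.7532*r^3 - 51.2676*r^2 + 13.7952*r + 40.5504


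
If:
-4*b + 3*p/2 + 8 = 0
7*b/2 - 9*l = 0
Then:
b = 3*p/8 + 2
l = 7*p/48 + 7/9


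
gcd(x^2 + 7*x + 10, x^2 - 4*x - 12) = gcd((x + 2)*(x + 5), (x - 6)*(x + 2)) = x + 2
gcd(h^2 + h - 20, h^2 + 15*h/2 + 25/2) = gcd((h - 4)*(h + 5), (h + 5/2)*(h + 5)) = h + 5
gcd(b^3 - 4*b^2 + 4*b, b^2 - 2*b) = b^2 - 2*b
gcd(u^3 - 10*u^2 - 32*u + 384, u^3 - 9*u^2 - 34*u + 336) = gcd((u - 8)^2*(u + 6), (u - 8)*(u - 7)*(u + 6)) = u^2 - 2*u - 48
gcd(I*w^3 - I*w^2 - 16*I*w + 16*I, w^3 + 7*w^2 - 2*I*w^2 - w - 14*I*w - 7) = 1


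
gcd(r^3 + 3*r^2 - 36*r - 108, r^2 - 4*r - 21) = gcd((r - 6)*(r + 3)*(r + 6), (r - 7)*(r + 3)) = r + 3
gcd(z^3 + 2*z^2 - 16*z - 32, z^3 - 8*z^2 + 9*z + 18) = 1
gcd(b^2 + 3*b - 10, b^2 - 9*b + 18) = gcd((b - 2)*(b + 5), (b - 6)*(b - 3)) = 1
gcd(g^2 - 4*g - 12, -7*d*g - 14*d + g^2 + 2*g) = g + 2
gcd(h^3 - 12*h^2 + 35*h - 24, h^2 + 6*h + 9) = 1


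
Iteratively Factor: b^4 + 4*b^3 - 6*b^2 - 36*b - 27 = (b + 3)*(b^3 + b^2 - 9*b - 9) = (b - 3)*(b + 3)*(b^2 + 4*b + 3) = (b - 3)*(b + 3)^2*(b + 1)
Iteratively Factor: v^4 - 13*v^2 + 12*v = (v + 4)*(v^3 - 4*v^2 + 3*v) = (v - 1)*(v + 4)*(v^2 - 3*v) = v*(v - 1)*(v + 4)*(v - 3)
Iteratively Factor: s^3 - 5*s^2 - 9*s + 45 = (s - 3)*(s^2 - 2*s - 15) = (s - 3)*(s + 3)*(s - 5)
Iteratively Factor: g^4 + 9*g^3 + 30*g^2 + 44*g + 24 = (g + 3)*(g^3 + 6*g^2 + 12*g + 8) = (g + 2)*(g + 3)*(g^2 + 4*g + 4) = (g + 2)^2*(g + 3)*(g + 2)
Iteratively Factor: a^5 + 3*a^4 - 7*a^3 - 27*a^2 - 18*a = (a + 2)*(a^4 + a^3 - 9*a^2 - 9*a) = a*(a + 2)*(a^3 + a^2 - 9*a - 9) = a*(a - 3)*(a + 2)*(a^2 + 4*a + 3) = a*(a - 3)*(a + 2)*(a + 3)*(a + 1)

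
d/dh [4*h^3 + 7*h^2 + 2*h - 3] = 12*h^2 + 14*h + 2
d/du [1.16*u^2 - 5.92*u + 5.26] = 2.32*u - 5.92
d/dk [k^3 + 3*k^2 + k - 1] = 3*k^2 + 6*k + 1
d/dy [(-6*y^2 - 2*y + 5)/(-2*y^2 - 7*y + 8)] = 19*(2*y^2 - 4*y + 1)/(4*y^4 + 28*y^3 + 17*y^2 - 112*y + 64)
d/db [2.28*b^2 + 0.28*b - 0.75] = 4.56*b + 0.28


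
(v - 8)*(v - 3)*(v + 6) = v^3 - 5*v^2 - 42*v + 144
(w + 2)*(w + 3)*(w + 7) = w^3 + 12*w^2 + 41*w + 42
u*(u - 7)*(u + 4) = u^3 - 3*u^2 - 28*u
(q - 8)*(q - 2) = q^2 - 10*q + 16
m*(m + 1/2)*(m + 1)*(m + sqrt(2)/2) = m^4 + sqrt(2)*m^3/2 + 3*m^3/2 + m^2/2 + 3*sqrt(2)*m^2/4 + sqrt(2)*m/4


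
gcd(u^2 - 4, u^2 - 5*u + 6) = u - 2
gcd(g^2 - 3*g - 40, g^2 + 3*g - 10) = g + 5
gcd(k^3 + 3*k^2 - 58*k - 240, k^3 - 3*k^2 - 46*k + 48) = k^2 - 2*k - 48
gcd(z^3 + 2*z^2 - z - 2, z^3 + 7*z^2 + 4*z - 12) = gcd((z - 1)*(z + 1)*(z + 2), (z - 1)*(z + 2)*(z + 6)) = z^2 + z - 2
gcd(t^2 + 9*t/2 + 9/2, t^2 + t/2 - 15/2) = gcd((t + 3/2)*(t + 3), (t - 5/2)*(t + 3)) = t + 3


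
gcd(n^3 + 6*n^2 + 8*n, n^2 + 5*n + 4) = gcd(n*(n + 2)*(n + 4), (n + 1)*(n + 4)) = n + 4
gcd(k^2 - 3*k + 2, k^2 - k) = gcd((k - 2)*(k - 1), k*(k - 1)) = k - 1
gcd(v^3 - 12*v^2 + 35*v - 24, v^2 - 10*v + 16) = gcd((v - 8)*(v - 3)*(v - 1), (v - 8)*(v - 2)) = v - 8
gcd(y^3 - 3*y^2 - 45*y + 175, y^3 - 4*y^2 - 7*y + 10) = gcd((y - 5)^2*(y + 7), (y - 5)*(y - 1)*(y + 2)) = y - 5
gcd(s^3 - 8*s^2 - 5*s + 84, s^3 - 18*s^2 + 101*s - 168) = s - 7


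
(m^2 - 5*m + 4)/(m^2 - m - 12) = (m - 1)/(m + 3)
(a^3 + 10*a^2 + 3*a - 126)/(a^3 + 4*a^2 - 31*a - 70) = (a^2 + 3*a - 18)/(a^2 - 3*a - 10)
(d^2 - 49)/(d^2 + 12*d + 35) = (d - 7)/(d + 5)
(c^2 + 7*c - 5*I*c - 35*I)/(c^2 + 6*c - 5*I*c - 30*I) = (c + 7)/(c + 6)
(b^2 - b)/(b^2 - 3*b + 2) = b/(b - 2)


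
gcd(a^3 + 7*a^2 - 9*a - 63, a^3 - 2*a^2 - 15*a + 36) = a - 3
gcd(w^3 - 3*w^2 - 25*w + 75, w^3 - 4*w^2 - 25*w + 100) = w^2 - 25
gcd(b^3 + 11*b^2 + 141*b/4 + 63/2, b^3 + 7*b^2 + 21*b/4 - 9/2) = b^2 + 15*b/2 + 9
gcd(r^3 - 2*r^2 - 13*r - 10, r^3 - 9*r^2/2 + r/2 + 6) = r + 1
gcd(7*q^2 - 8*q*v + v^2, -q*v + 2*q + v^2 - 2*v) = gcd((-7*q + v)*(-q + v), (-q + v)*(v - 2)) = q - v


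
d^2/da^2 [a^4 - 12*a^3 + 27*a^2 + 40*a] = 12*a^2 - 72*a + 54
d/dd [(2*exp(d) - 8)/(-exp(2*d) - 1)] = 2*(2*(exp(d) - 4)*exp(d) - exp(2*d) - 1)*exp(d)/(exp(2*d) + 1)^2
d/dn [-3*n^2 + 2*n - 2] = 2 - 6*n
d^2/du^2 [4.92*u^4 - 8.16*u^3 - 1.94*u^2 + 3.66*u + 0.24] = 59.04*u^2 - 48.96*u - 3.88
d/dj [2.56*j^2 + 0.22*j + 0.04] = 5.12*j + 0.22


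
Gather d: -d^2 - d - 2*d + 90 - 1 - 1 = -d^2 - 3*d + 88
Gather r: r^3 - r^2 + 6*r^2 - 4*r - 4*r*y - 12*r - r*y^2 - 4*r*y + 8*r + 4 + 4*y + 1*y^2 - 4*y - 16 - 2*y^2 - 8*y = r^3 + 5*r^2 + r*(-y^2 - 8*y - 8) - y^2 - 8*y - 12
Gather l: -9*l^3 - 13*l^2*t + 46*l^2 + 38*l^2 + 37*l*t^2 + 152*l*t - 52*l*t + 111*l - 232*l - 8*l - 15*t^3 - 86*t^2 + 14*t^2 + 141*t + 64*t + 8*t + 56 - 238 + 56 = -9*l^3 + l^2*(84 - 13*t) + l*(37*t^2 + 100*t - 129) - 15*t^3 - 72*t^2 + 213*t - 126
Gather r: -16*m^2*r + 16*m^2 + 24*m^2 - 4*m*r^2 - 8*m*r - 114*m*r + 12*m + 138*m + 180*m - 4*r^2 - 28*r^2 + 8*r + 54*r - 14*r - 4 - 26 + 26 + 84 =40*m^2 + 330*m + r^2*(-4*m - 32) + r*(-16*m^2 - 122*m + 48) + 80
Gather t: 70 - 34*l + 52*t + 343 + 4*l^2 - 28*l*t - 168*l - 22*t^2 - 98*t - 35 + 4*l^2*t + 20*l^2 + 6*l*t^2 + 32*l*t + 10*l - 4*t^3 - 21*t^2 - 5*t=24*l^2 - 192*l - 4*t^3 + t^2*(6*l - 43) + t*(4*l^2 + 4*l - 51) + 378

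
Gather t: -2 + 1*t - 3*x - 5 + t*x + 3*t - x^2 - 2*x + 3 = t*(x + 4) - x^2 - 5*x - 4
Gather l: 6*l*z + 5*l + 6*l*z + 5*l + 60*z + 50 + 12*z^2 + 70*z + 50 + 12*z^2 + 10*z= l*(12*z + 10) + 24*z^2 + 140*z + 100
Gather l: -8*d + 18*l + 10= -8*d + 18*l + 10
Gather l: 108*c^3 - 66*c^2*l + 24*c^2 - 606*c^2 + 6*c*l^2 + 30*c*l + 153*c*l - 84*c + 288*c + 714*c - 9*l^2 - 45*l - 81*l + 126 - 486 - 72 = 108*c^3 - 582*c^2 + 918*c + l^2*(6*c - 9) + l*(-66*c^2 + 183*c - 126) - 432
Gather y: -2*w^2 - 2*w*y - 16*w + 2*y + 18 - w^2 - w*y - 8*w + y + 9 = -3*w^2 - 24*w + y*(3 - 3*w) + 27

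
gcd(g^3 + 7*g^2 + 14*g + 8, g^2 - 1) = g + 1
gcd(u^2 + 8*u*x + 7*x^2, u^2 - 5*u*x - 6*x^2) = u + x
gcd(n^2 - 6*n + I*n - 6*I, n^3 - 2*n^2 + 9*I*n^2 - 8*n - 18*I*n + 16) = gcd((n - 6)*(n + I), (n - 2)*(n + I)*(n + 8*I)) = n + I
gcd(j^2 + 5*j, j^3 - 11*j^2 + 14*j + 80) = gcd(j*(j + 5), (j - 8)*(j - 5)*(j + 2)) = 1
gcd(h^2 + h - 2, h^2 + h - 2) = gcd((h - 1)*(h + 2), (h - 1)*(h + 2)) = h^2 + h - 2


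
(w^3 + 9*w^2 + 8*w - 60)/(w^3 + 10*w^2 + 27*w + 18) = (w^2 + 3*w - 10)/(w^2 + 4*w + 3)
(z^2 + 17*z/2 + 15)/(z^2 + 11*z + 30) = (z + 5/2)/(z + 5)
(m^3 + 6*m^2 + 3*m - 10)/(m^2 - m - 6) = (m^2 + 4*m - 5)/(m - 3)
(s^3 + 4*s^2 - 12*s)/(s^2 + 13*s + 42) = s*(s - 2)/(s + 7)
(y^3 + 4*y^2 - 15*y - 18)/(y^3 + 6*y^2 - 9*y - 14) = (y^2 + 3*y - 18)/(y^2 + 5*y - 14)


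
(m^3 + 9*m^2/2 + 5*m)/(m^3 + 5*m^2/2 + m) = (2*m + 5)/(2*m + 1)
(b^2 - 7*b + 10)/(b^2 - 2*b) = (b - 5)/b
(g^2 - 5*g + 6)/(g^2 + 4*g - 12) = (g - 3)/(g + 6)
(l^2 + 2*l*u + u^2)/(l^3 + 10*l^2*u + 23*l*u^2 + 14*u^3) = (l + u)/(l^2 + 9*l*u + 14*u^2)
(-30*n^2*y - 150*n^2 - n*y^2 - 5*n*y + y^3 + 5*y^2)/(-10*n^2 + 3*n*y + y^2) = (-6*n*y - 30*n + y^2 + 5*y)/(-2*n + y)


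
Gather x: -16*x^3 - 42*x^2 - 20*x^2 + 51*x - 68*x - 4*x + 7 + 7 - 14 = -16*x^3 - 62*x^2 - 21*x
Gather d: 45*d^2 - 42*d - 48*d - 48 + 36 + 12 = 45*d^2 - 90*d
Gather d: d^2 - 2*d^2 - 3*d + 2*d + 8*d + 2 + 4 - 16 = -d^2 + 7*d - 10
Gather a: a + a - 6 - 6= 2*a - 12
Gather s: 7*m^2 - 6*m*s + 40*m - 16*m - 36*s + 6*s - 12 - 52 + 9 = 7*m^2 + 24*m + s*(-6*m - 30) - 55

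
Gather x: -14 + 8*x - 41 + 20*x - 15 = 28*x - 70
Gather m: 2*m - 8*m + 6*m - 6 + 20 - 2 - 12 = 0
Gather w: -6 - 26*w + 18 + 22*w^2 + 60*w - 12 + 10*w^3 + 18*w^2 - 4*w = 10*w^3 + 40*w^2 + 30*w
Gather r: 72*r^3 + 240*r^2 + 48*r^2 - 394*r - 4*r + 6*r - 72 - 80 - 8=72*r^3 + 288*r^2 - 392*r - 160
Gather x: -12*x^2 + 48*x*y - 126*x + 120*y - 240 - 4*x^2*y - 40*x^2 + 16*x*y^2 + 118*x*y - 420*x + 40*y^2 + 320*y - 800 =x^2*(-4*y - 52) + x*(16*y^2 + 166*y - 546) + 40*y^2 + 440*y - 1040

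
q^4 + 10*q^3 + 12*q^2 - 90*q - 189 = (q - 3)*(q + 3)^2*(q + 7)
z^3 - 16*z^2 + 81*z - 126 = (z - 7)*(z - 6)*(z - 3)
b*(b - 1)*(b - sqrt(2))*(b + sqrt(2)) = b^4 - b^3 - 2*b^2 + 2*b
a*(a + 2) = a^2 + 2*a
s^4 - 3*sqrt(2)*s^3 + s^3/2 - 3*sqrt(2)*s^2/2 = s^2*(s + 1/2)*(s - 3*sqrt(2))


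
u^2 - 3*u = u*(u - 3)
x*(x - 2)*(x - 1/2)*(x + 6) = x^4 + 7*x^3/2 - 14*x^2 + 6*x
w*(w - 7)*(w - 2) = w^3 - 9*w^2 + 14*w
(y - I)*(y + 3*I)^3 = y^4 + 8*I*y^3 - 18*y^2 - 27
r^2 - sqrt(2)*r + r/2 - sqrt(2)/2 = (r + 1/2)*(r - sqrt(2))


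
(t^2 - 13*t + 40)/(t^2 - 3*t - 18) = (-t^2 + 13*t - 40)/(-t^2 + 3*t + 18)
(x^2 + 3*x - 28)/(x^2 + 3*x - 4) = (x^2 + 3*x - 28)/(x^2 + 3*x - 4)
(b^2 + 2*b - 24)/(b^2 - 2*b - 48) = (b - 4)/(b - 8)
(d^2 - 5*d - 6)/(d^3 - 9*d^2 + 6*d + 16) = (d - 6)/(d^2 - 10*d + 16)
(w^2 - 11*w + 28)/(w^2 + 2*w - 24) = (w - 7)/(w + 6)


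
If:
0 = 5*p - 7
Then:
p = 7/5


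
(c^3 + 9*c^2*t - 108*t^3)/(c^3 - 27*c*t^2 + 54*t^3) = (-c - 6*t)/(-c + 3*t)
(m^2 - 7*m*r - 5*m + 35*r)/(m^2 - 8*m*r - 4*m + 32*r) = (m^2 - 7*m*r - 5*m + 35*r)/(m^2 - 8*m*r - 4*m + 32*r)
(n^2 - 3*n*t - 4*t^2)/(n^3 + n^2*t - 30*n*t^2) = (n^2 - 3*n*t - 4*t^2)/(n*(n^2 + n*t - 30*t^2))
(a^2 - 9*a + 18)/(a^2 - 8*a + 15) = (a - 6)/(a - 5)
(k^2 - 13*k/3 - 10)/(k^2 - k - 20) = (-k^2 + 13*k/3 + 10)/(-k^2 + k + 20)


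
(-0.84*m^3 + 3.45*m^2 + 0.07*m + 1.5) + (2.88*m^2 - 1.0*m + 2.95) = -0.84*m^3 + 6.33*m^2 - 0.93*m + 4.45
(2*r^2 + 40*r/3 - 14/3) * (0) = 0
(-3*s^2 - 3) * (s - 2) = -3*s^3 + 6*s^2 - 3*s + 6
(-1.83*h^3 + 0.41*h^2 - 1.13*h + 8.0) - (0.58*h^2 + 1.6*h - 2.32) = -1.83*h^3 - 0.17*h^2 - 2.73*h + 10.32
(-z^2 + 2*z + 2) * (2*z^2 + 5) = -2*z^4 + 4*z^3 - z^2 + 10*z + 10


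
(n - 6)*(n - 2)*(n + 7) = n^3 - n^2 - 44*n + 84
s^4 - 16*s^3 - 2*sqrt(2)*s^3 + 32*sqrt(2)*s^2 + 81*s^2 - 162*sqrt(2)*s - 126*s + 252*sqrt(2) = (s - 7)*(s - 6)*(s - 3)*(s - 2*sqrt(2))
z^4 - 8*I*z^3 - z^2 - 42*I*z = z*(z - 7*I)*(z - 3*I)*(z + 2*I)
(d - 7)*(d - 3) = d^2 - 10*d + 21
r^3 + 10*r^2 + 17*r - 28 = (r - 1)*(r + 4)*(r + 7)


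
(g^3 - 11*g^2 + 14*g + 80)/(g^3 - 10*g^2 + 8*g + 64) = (g - 5)/(g - 4)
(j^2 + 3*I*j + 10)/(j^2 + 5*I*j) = (j - 2*I)/j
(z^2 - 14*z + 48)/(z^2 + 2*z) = (z^2 - 14*z + 48)/(z*(z + 2))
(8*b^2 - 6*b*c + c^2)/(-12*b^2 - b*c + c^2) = (-2*b + c)/(3*b + c)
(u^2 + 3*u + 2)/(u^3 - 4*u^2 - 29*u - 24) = (u + 2)/(u^2 - 5*u - 24)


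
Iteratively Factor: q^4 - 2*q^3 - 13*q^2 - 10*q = (q - 5)*(q^3 + 3*q^2 + 2*q) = q*(q - 5)*(q^2 + 3*q + 2) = q*(q - 5)*(q + 2)*(q + 1)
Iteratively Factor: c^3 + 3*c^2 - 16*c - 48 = (c + 3)*(c^2 - 16) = (c - 4)*(c + 3)*(c + 4)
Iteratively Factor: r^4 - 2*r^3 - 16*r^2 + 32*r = (r)*(r^3 - 2*r^2 - 16*r + 32) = r*(r - 2)*(r^2 - 16) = r*(r - 4)*(r - 2)*(r + 4)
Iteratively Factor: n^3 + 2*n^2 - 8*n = (n - 2)*(n^2 + 4*n) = (n - 2)*(n + 4)*(n)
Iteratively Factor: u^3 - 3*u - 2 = (u - 2)*(u^2 + 2*u + 1) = (u - 2)*(u + 1)*(u + 1)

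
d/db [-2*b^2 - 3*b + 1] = -4*b - 3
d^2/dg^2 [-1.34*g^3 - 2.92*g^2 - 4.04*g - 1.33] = -8.04*g - 5.84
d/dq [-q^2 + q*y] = -2*q + y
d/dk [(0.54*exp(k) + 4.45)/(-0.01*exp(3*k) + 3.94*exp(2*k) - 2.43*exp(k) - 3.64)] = (0.0108*exp(3*k) - 1.9941*exp(2*k) - 35.066*exp(k) + 8.8479)*exp(k)/(0.0001*exp(6*k) - 0.0788*exp(5*k) + 15.5722*exp(4*k) - 19.0756*exp(3*k) - 22.7783*exp(2*k) + 17.6904*exp(k) + 13.2496)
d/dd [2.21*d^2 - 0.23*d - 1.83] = 4.42*d - 0.23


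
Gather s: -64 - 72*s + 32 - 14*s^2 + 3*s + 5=-14*s^2 - 69*s - 27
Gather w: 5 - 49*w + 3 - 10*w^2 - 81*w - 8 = -10*w^2 - 130*w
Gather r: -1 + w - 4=w - 5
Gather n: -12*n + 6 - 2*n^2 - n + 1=-2*n^2 - 13*n + 7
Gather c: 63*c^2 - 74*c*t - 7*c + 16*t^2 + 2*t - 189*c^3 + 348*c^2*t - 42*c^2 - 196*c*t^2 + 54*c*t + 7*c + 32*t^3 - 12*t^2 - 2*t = -189*c^3 + c^2*(348*t + 21) + c*(-196*t^2 - 20*t) + 32*t^3 + 4*t^2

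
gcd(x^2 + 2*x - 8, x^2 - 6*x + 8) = x - 2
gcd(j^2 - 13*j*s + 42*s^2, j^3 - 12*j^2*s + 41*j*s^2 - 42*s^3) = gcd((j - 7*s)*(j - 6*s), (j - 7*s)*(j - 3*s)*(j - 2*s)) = -j + 7*s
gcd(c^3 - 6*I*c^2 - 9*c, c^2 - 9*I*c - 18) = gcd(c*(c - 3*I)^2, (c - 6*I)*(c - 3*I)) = c - 3*I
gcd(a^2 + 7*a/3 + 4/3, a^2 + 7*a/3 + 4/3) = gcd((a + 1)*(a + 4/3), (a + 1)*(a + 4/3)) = a^2 + 7*a/3 + 4/3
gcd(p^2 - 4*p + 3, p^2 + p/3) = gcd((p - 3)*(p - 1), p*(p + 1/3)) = 1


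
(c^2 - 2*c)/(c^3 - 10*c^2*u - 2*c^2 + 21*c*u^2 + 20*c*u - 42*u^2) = c/(c^2 - 10*c*u + 21*u^2)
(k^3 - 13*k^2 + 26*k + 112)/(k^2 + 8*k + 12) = (k^2 - 15*k + 56)/(k + 6)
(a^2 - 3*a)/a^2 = (a - 3)/a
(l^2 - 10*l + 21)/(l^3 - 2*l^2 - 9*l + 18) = (l - 7)/(l^2 + l - 6)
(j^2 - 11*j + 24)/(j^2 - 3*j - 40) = (j - 3)/(j + 5)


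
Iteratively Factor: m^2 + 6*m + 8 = (m + 4)*(m + 2)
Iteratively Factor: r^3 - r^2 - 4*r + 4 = (r + 2)*(r^2 - 3*r + 2) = (r - 1)*(r + 2)*(r - 2)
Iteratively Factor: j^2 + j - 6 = (j + 3)*(j - 2)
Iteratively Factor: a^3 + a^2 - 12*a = (a + 4)*(a^2 - 3*a) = (a - 3)*(a + 4)*(a)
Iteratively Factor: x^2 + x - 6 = (x + 3)*(x - 2)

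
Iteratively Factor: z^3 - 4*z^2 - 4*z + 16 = (z + 2)*(z^2 - 6*z + 8) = (z - 2)*(z + 2)*(z - 4)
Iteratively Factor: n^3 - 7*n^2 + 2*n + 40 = (n + 2)*(n^2 - 9*n + 20) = (n - 5)*(n + 2)*(n - 4)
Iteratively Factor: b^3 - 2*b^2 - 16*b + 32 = (b + 4)*(b^2 - 6*b + 8) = (b - 2)*(b + 4)*(b - 4)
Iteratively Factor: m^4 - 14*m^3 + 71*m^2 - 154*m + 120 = (m - 3)*(m^3 - 11*m^2 + 38*m - 40) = (m - 3)*(m - 2)*(m^2 - 9*m + 20) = (m - 4)*(m - 3)*(m - 2)*(m - 5)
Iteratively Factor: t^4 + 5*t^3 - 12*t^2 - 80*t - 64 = (t + 4)*(t^3 + t^2 - 16*t - 16) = (t - 4)*(t + 4)*(t^2 + 5*t + 4) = (t - 4)*(t + 4)^2*(t + 1)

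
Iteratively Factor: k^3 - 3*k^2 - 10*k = (k - 5)*(k^2 + 2*k) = (k - 5)*(k + 2)*(k)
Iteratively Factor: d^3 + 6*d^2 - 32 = (d + 4)*(d^2 + 2*d - 8) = (d + 4)^2*(d - 2)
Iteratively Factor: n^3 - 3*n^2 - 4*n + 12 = (n - 2)*(n^2 - n - 6) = (n - 3)*(n - 2)*(n + 2)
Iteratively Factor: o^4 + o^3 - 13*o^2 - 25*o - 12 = (o + 1)*(o^3 - 13*o - 12) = (o - 4)*(o + 1)*(o^2 + 4*o + 3) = (o - 4)*(o + 1)^2*(o + 3)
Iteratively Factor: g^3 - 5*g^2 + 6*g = (g)*(g^2 - 5*g + 6) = g*(g - 2)*(g - 3)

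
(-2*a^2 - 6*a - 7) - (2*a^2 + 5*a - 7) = -4*a^2 - 11*a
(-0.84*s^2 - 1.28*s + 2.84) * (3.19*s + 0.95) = -2.6796*s^3 - 4.8812*s^2 + 7.8436*s + 2.698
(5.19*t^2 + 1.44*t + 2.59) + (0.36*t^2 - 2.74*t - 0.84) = 5.55*t^2 - 1.3*t + 1.75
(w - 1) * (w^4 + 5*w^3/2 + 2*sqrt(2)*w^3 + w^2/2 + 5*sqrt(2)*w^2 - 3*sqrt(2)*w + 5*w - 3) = w^5 + 3*w^4/2 + 2*sqrt(2)*w^4 - 2*w^3 + 3*sqrt(2)*w^3 - 8*sqrt(2)*w^2 + 9*w^2/2 - 8*w + 3*sqrt(2)*w + 3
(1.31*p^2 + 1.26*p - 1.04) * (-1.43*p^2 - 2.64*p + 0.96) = -1.8733*p^4 - 5.2602*p^3 - 0.5816*p^2 + 3.9552*p - 0.9984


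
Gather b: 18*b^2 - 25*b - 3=18*b^2 - 25*b - 3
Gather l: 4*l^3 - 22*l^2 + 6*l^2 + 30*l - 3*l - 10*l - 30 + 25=4*l^3 - 16*l^2 + 17*l - 5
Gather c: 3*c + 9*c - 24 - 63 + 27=12*c - 60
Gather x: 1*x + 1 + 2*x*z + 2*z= x*(2*z + 1) + 2*z + 1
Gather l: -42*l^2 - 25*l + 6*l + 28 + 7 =-42*l^2 - 19*l + 35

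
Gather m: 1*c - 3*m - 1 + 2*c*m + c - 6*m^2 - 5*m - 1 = 2*c - 6*m^2 + m*(2*c - 8) - 2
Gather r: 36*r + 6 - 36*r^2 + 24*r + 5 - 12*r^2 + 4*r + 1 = -48*r^2 + 64*r + 12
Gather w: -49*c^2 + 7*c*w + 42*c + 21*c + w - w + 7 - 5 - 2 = -49*c^2 + 7*c*w + 63*c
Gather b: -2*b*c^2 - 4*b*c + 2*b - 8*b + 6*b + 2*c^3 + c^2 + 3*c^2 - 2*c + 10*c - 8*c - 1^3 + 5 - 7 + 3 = b*(-2*c^2 - 4*c) + 2*c^3 + 4*c^2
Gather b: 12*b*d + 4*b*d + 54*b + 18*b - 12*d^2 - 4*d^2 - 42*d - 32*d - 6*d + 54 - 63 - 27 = b*(16*d + 72) - 16*d^2 - 80*d - 36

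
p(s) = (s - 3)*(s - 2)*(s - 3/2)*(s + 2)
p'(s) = (s - 3)*(s - 2)*(s - 3/2) + (s - 3)*(s - 2)*(s + 2) + (s - 3)*(s - 3/2)*(s + 2) + (s - 2)*(s - 3/2)*(s + 2) = 4*s^3 - 27*s^2/2 + s + 18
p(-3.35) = 222.43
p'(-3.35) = -287.24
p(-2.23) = 18.98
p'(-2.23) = -95.72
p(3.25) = 2.87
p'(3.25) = 15.97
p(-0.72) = -28.75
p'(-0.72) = 8.79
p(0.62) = -7.57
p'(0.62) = 14.38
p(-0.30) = -23.23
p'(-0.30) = 16.38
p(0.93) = -3.70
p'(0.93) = 10.47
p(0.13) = -15.66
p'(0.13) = 17.91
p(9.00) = 3465.00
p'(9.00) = 1849.50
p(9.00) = 3465.00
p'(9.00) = 1849.50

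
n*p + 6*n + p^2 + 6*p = (n + p)*(p + 6)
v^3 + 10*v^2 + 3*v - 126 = (v - 3)*(v + 6)*(v + 7)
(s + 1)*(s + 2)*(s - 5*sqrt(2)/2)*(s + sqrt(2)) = s^4 - 3*sqrt(2)*s^3/2 + 3*s^3 - 9*sqrt(2)*s^2/2 - 3*s^2 - 15*s - 3*sqrt(2)*s - 10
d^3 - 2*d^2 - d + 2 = (d - 2)*(d - 1)*(d + 1)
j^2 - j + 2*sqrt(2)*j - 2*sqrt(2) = (j - 1)*(j + 2*sqrt(2))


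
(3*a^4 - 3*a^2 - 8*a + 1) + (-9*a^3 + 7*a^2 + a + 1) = 3*a^4 - 9*a^3 + 4*a^2 - 7*a + 2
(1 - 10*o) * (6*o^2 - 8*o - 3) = -60*o^3 + 86*o^2 + 22*o - 3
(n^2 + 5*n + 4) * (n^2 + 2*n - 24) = n^4 + 7*n^3 - 10*n^2 - 112*n - 96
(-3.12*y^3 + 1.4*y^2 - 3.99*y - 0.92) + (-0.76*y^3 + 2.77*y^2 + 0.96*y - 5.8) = -3.88*y^3 + 4.17*y^2 - 3.03*y - 6.72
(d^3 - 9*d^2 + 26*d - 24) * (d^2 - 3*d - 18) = d^5 - 12*d^4 + 35*d^3 + 60*d^2 - 396*d + 432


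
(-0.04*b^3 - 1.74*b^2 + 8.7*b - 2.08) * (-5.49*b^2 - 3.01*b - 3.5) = 0.2196*b^5 + 9.673*b^4 - 42.3856*b^3 - 8.6778*b^2 - 24.1892*b + 7.28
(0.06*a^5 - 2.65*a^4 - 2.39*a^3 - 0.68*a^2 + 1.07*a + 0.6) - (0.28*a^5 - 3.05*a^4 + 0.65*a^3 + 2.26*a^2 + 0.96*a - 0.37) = -0.22*a^5 + 0.4*a^4 - 3.04*a^3 - 2.94*a^2 + 0.11*a + 0.97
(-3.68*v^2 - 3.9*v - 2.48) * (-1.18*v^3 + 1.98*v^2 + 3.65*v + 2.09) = 4.3424*v^5 - 2.6844*v^4 - 18.2276*v^3 - 26.8366*v^2 - 17.203*v - 5.1832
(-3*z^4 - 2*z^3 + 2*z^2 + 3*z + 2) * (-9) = 27*z^4 + 18*z^3 - 18*z^2 - 27*z - 18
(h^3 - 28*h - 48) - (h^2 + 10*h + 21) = h^3 - h^2 - 38*h - 69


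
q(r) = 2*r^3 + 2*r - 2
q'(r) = 6*r^2 + 2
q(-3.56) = -99.36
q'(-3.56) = 78.04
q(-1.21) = -7.96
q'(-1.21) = 10.78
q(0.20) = -1.58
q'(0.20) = 2.24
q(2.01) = 18.26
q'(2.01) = 26.24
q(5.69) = 377.82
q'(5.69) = 196.26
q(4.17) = 151.36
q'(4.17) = 106.33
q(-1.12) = -7.05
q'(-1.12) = 9.53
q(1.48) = 7.44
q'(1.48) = 15.14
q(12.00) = 3478.00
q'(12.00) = 866.00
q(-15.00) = -6782.00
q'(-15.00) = 1352.00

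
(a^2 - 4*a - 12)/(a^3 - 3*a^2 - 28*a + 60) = (a + 2)/(a^2 + 3*a - 10)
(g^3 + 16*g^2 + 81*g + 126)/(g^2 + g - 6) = (g^2 + 13*g + 42)/(g - 2)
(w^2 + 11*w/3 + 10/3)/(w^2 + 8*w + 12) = (w + 5/3)/(w + 6)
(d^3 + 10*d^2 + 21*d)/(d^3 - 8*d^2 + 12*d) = (d^2 + 10*d + 21)/(d^2 - 8*d + 12)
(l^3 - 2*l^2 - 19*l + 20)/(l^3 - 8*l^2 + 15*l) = (l^2 + 3*l - 4)/(l*(l - 3))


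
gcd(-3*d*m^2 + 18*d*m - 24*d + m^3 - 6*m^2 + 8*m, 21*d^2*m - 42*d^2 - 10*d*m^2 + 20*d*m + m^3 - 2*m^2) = 3*d*m - 6*d - m^2 + 2*m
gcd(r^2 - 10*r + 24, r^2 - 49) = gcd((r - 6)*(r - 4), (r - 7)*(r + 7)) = 1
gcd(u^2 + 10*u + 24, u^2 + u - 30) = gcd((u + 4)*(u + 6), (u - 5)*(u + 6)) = u + 6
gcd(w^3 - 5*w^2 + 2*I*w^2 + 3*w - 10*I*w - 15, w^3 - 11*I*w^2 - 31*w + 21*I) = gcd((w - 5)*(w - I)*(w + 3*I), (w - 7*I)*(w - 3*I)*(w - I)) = w - I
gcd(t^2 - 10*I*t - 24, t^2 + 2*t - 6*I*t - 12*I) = t - 6*I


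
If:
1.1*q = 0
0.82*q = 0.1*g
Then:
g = 0.00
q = 0.00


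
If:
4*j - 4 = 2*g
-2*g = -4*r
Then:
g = 2*r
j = r + 1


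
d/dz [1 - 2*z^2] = -4*z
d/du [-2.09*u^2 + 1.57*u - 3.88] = 1.57 - 4.18*u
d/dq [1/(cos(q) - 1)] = sin(q)/(cos(q) - 1)^2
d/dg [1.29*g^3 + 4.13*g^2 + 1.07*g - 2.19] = 3.87*g^2 + 8.26*g + 1.07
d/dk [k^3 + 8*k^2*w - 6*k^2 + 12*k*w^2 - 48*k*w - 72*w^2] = 3*k^2 + 16*k*w - 12*k + 12*w^2 - 48*w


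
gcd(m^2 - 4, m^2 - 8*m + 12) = m - 2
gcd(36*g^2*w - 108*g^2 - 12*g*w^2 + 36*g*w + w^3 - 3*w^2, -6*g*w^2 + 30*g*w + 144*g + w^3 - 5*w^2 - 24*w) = -6*g + w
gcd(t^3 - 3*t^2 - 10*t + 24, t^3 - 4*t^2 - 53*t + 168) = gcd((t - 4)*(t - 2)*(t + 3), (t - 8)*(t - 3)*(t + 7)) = 1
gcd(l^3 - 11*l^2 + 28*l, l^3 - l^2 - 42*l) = l^2 - 7*l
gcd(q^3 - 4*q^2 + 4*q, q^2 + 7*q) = q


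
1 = 1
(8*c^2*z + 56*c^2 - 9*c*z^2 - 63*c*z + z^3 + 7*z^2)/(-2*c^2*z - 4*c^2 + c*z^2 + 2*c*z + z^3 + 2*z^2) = (-8*c*z - 56*c + z^2 + 7*z)/(2*c*z + 4*c + z^2 + 2*z)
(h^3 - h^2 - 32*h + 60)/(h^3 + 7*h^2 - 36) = (h - 5)/(h + 3)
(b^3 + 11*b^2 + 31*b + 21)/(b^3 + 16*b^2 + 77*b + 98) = (b^2 + 4*b + 3)/(b^2 + 9*b + 14)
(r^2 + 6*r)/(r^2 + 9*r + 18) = r/(r + 3)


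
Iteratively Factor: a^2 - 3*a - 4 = (a + 1)*(a - 4)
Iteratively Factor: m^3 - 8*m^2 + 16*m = (m - 4)*(m^2 - 4*m) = (m - 4)^2*(m)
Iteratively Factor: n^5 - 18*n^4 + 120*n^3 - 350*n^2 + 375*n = (n)*(n^4 - 18*n^3 + 120*n^2 - 350*n + 375) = n*(n - 5)*(n^3 - 13*n^2 + 55*n - 75) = n*(n - 5)^2*(n^2 - 8*n + 15) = n*(n - 5)^3*(n - 3)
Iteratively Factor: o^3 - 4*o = (o - 2)*(o^2 + 2*o) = (o - 2)*(o + 2)*(o)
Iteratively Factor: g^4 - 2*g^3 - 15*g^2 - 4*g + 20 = (g + 2)*(g^3 - 4*g^2 - 7*g + 10) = (g - 1)*(g + 2)*(g^2 - 3*g - 10) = (g - 1)*(g + 2)^2*(g - 5)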